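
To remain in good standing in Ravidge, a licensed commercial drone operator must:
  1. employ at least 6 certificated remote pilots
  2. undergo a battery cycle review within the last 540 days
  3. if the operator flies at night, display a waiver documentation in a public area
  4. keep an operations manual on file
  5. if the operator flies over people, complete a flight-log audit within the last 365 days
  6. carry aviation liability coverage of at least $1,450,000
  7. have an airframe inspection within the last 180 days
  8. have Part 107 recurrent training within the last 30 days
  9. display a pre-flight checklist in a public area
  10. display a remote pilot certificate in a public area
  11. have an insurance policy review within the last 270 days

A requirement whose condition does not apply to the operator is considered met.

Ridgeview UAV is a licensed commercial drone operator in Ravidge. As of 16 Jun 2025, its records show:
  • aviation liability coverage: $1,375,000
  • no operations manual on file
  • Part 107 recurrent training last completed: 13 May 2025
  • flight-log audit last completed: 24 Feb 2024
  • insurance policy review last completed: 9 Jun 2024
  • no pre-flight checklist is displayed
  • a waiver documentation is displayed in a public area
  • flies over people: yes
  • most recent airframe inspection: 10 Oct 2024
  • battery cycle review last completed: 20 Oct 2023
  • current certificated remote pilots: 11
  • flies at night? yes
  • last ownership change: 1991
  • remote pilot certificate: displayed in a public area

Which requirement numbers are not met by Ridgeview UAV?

1. certificated remote pilots 11 ≥ 6 → met
2. battery cycle review 605 days ago vs limit 540 → not met
3. condition 'flies at night' holds; waiver documentation present → met
4. operations manual absent → not met
5. condition 'flies over people' holds; flight-log audit 478 days ago vs limit 365 → not met
6. aviation liability coverage $1,375,000 < $1,450,000 → not met
7. airframe inspection 249 days ago vs limit 180 → not met
8. Part 107 recurrent training 34 days ago vs limit 30 → not met
9. pre-flight checklist absent → not met
10. remote pilot certificate present → met
11. insurance policy review 372 days ago vs limit 270 → not met
Not met: 2, 4, 5, 6, 7, 8, 9, 11

2, 4, 5, 6, 7, 8, 9, 11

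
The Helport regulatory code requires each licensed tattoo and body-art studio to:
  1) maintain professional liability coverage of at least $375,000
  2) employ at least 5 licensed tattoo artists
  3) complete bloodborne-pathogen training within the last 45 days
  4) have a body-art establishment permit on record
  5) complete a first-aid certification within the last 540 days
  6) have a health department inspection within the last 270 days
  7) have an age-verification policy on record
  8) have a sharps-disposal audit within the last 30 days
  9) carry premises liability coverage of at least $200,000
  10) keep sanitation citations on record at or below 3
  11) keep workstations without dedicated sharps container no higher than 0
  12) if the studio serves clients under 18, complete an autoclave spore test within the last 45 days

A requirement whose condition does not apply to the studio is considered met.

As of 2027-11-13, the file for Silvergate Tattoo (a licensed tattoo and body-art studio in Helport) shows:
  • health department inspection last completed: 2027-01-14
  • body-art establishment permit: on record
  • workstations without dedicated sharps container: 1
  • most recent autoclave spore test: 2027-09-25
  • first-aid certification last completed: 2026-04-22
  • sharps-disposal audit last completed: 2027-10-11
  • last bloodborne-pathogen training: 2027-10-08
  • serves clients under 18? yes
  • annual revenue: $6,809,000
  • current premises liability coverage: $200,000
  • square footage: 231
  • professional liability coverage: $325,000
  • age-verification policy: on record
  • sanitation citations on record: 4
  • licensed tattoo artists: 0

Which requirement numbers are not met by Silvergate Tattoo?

1. professional liability coverage $325,000 < $375,000 → not met
2. licensed tattoo artists 0 < 5 → not met
3. bloodborne-pathogen training 36 days ago vs limit 45 → met
4. body-art establishment permit present → met
5. first-aid certification 570 days ago vs limit 540 → not met
6. health department inspection 303 days ago vs limit 270 → not met
7. age-verification policy present → met
8. sharps-disposal audit 33 days ago vs limit 30 → not met
9. premises liability coverage $200,000 ≥ $200,000 → met
10. sanitation citations on record 4 > 3 → not met
11. workstations without dedicated sharps container 1 > 0 → not met
12. condition 'serves clients under 18' holds; autoclave spore test 49 days ago vs limit 45 → not met
Not met: 1, 2, 5, 6, 8, 10, 11, 12

1, 2, 5, 6, 8, 10, 11, 12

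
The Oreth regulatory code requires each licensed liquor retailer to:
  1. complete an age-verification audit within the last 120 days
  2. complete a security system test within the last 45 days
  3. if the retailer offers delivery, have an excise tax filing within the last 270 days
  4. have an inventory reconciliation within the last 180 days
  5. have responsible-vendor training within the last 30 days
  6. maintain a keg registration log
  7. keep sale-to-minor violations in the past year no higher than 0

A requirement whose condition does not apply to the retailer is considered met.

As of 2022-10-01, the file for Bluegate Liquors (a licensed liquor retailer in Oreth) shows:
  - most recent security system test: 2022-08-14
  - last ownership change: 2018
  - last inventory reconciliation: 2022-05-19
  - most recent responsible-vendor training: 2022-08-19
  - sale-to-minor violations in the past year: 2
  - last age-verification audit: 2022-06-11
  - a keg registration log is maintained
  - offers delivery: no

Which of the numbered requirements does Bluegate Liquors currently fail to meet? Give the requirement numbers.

1. age-verification audit 112 days ago vs limit 120 → met
2. security system test 48 days ago vs limit 45 → not met
3. condition 'offers delivery' does not hold → requirement n/a → met
4. inventory reconciliation 135 days ago vs limit 180 → met
5. responsible-vendor training 43 days ago vs limit 30 → not met
6. keg registration log present → met
7. sale-to-minor violations in the past year 2 > 0 → not met
Not met: 2, 5, 7

2, 5, 7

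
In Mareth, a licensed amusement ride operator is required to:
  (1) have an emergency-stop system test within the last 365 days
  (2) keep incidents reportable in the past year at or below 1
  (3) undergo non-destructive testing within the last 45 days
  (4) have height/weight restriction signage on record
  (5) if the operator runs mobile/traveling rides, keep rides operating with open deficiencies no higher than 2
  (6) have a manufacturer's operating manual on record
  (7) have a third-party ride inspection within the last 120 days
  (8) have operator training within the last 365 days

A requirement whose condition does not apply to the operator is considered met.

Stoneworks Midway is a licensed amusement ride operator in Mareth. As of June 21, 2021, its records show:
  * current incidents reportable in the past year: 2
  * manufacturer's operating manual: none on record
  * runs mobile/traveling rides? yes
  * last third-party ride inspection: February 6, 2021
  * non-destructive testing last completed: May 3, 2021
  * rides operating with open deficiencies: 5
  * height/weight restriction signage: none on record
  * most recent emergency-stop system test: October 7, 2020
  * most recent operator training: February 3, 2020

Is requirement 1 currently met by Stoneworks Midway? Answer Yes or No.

Yes

1. emergency-stop system test 257 days ago vs limit 365 → met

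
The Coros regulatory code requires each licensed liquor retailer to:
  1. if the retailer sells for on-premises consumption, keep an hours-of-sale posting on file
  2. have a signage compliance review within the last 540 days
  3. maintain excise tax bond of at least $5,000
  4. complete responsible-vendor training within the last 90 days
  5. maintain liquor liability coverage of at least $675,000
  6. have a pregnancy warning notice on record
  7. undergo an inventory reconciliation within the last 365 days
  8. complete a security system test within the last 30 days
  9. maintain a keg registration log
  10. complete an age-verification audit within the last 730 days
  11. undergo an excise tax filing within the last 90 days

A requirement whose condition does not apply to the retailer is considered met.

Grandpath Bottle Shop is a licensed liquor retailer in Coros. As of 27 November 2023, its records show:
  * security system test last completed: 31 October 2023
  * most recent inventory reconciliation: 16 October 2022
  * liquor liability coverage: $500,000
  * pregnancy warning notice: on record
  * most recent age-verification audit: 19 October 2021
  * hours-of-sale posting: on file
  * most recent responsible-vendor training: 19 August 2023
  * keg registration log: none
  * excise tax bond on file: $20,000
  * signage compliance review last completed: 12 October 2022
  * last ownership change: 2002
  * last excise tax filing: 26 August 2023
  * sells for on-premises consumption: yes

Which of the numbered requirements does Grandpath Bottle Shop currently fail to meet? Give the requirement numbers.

1. condition 'sells for on-premises consumption' holds; hours-of-sale posting present → met
2. signage compliance review 411 days ago vs limit 540 → met
3. excise tax bond $20,000 ≥ $5,000 → met
4. responsible-vendor training 100 days ago vs limit 90 → not met
5. liquor liability coverage $500,000 < $675,000 → not met
6. pregnancy warning notice present → met
7. inventory reconciliation 407 days ago vs limit 365 → not met
8. security system test 27 days ago vs limit 30 → met
9. keg registration log absent → not met
10. age-verification audit 769 days ago vs limit 730 → not met
11. excise tax filing 93 days ago vs limit 90 → not met
Not met: 4, 5, 7, 9, 10, 11

4, 5, 7, 9, 10, 11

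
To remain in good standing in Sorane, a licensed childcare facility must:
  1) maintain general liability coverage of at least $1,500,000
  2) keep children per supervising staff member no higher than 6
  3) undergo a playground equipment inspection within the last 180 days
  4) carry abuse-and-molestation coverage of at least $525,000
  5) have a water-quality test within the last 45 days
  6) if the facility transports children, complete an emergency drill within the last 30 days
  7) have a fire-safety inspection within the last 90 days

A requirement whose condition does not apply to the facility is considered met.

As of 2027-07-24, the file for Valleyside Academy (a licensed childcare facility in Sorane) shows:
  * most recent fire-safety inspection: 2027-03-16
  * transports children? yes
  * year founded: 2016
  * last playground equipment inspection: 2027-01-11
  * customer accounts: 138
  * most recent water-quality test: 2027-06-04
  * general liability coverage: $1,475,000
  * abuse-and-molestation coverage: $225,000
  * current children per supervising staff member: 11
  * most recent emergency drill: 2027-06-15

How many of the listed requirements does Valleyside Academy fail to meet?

1. general liability coverage $1,475,000 < $1,500,000 → not met
2. children per supervising staff member 11 > 6 → not met
3. playground equipment inspection 194 days ago vs limit 180 → not met
4. abuse-and-molestation coverage $225,000 < $525,000 → not met
5. water-quality test 50 days ago vs limit 45 → not met
6. condition 'transports children' holds; emergency drill 39 days ago vs limit 30 → not met
7. fire-safety inspection 130 days ago vs limit 90 → not met
Not met: 7 of 7

7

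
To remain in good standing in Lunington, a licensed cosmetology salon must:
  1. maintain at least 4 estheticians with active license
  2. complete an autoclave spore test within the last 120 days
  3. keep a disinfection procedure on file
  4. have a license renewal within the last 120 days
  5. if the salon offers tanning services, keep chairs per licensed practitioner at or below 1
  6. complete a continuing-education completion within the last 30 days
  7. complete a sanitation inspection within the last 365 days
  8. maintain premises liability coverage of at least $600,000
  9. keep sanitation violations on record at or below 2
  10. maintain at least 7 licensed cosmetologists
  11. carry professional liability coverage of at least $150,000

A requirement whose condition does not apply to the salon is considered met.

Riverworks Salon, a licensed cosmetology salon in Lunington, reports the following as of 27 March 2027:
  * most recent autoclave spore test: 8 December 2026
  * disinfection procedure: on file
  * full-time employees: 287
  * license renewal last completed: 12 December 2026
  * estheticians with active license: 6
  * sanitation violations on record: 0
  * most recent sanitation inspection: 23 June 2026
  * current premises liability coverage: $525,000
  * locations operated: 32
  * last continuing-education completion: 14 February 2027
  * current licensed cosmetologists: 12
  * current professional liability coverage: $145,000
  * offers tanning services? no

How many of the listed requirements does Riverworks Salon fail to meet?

1. estheticians with active license 6 ≥ 4 → met
2. autoclave spore test 109 days ago vs limit 120 → met
3. disinfection procedure present → met
4. license renewal 105 days ago vs limit 120 → met
5. condition 'offers tanning services' does not hold → requirement n/a → met
6. continuing-education completion 41 days ago vs limit 30 → not met
7. sanitation inspection 277 days ago vs limit 365 → met
8. premises liability coverage $525,000 < $600,000 → not met
9. sanitation violations on record 0 ≤ 2 → met
10. licensed cosmetologists 12 ≥ 7 → met
11. professional liability coverage $145,000 < $150,000 → not met
Not met: 3 of 11

3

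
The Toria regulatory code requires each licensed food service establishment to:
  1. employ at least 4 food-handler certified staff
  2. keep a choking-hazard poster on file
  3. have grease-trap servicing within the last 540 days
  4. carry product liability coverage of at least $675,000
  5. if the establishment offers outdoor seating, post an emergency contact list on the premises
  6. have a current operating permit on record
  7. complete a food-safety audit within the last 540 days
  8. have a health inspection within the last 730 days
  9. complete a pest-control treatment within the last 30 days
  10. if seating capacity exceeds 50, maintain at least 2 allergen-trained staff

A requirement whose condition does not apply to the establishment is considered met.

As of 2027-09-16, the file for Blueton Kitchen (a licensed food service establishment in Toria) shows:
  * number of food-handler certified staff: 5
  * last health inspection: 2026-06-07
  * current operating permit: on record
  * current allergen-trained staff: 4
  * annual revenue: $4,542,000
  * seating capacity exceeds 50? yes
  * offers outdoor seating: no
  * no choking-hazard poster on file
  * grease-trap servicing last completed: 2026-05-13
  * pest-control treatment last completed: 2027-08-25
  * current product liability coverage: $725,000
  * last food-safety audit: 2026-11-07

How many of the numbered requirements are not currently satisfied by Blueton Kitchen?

1. food-handler certified staff 5 ≥ 4 → met
2. choking-hazard poster absent → not met
3. grease-trap servicing 491 days ago vs limit 540 → met
4. product liability coverage $725,000 ≥ $675,000 → met
5. condition 'offers outdoor seating' does not hold → requirement n/a → met
6. current operating permit present → met
7. food-safety audit 313 days ago vs limit 540 → met
8. health inspection 466 days ago vs limit 730 → met
9. pest-control treatment 22 days ago vs limit 30 → met
10. condition 'seating capacity exceeds 50' holds; allergen-trained staff 4 ≥ 2 → met
Not met: 1 of 10

1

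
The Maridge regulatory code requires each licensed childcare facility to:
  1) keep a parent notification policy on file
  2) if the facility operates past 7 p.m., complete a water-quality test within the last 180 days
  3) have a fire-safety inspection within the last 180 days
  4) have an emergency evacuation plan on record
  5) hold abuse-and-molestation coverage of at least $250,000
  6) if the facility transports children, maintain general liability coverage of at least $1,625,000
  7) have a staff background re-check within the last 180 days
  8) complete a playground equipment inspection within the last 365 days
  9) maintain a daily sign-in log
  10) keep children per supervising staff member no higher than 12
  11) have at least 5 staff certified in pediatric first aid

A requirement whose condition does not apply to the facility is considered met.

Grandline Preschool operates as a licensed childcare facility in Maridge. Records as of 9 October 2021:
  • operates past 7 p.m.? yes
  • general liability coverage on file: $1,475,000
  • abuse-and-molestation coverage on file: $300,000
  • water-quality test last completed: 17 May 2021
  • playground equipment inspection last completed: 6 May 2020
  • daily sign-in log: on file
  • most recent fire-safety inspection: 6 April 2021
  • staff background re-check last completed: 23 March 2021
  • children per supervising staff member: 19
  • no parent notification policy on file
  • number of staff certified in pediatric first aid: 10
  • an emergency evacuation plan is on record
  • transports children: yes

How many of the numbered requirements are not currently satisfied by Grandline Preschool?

1. parent notification policy absent → not met
2. condition 'operates past 7 p.m.' holds; water-quality test 145 days ago vs limit 180 → met
3. fire-safety inspection 186 days ago vs limit 180 → not met
4. emergency evacuation plan present → met
5. abuse-and-molestation coverage $300,000 ≥ $250,000 → met
6. condition 'transports children' holds; general liability coverage $1,475,000 < $1,625,000 → not met
7. staff background re-check 200 days ago vs limit 180 → not met
8. playground equipment inspection 521 days ago vs limit 365 → not met
9. daily sign-in log present → met
10. children per supervising staff member 19 > 12 → not met
11. staff certified in pediatric first aid 10 ≥ 5 → met
Not met: 6 of 11

6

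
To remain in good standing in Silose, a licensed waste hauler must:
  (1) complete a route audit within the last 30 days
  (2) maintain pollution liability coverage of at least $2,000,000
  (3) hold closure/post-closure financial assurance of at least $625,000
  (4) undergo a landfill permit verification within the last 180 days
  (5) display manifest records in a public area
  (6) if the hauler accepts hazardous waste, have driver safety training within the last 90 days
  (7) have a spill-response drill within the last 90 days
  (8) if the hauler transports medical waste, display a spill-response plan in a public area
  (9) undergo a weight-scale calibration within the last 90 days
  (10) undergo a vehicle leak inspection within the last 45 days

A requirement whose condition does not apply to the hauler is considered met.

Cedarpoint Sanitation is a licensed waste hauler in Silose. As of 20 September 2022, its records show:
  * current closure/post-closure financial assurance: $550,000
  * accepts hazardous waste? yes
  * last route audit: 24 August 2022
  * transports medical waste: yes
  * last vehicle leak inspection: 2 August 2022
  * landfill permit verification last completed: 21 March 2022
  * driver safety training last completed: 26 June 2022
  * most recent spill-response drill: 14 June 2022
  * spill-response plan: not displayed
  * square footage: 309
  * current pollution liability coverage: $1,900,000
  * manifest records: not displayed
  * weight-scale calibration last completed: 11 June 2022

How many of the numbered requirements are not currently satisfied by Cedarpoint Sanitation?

1. route audit 27 days ago vs limit 30 → met
2. pollution liability coverage $1,900,000 < $2,000,000 → not met
3. closure/post-closure financial assurance $550,000 < $625,000 → not met
4. landfill permit verification 183 days ago vs limit 180 → not met
5. manifest records absent → not met
6. condition 'accepts hazardous waste' holds; driver safety training 86 days ago vs limit 90 → met
7. spill-response drill 98 days ago vs limit 90 → not met
8. condition 'transports medical waste' holds; spill-response plan absent → not met
9. weight-scale calibration 101 days ago vs limit 90 → not met
10. vehicle leak inspection 49 days ago vs limit 45 → not met
Not met: 8 of 10

8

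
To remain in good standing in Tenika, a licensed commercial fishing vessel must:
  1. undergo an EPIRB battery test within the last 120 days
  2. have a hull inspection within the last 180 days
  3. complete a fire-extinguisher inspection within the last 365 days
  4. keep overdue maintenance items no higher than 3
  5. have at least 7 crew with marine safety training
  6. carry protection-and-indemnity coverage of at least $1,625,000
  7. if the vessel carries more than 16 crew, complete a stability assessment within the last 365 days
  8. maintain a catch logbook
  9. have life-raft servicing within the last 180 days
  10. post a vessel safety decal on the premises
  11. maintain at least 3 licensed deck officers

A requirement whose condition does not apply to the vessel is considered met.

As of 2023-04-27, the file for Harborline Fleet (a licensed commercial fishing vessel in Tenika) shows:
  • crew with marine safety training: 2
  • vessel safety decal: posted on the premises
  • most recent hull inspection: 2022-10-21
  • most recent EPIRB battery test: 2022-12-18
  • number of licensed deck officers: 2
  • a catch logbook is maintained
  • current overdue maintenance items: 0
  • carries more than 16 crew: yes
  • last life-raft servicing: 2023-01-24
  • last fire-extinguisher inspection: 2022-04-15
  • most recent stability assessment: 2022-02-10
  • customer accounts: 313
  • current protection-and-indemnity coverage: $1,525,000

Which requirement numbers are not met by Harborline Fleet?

1. EPIRB battery test 130 days ago vs limit 120 → not met
2. hull inspection 188 days ago vs limit 180 → not met
3. fire-extinguisher inspection 377 days ago vs limit 365 → not met
4. overdue maintenance items 0 ≤ 3 → met
5. crew with marine safety training 2 < 7 → not met
6. protection-and-indemnity coverage $1,525,000 < $1,625,000 → not met
7. condition 'carries more than 16 crew' holds; stability assessment 441 days ago vs limit 365 → not met
8. catch logbook present → met
9. life-raft servicing 93 days ago vs limit 180 → met
10. vessel safety decal present → met
11. licensed deck officers 2 < 3 → not met
Not met: 1, 2, 3, 5, 6, 7, 11

1, 2, 3, 5, 6, 7, 11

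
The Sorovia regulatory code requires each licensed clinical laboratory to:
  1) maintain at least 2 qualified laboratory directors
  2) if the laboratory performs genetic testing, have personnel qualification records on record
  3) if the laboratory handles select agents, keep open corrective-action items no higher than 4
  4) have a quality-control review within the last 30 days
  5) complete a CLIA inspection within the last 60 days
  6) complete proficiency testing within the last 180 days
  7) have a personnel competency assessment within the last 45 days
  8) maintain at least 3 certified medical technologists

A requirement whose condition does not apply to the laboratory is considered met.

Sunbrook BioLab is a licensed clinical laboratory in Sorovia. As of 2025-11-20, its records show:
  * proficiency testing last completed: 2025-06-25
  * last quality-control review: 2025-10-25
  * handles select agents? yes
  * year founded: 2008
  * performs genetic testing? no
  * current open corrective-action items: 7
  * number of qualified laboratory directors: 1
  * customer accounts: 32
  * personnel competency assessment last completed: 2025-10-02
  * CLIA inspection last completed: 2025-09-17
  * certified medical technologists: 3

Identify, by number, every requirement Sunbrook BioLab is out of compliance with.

1. qualified laboratory directors 1 < 2 → not met
2. condition 'performs genetic testing' does not hold → requirement n/a → met
3. condition 'handles select agents' holds; open corrective-action items 7 > 4 → not met
4. quality-control review 26 days ago vs limit 30 → met
5. CLIA inspection 64 days ago vs limit 60 → not met
6. proficiency testing 148 days ago vs limit 180 → met
7. personnel competency assessment 49 days ago vs limit 45 → not met
8. certified medical technologists 3 ≥ 3 → met
Not met: 1, 3, 5, 7

1, 3, 5, 7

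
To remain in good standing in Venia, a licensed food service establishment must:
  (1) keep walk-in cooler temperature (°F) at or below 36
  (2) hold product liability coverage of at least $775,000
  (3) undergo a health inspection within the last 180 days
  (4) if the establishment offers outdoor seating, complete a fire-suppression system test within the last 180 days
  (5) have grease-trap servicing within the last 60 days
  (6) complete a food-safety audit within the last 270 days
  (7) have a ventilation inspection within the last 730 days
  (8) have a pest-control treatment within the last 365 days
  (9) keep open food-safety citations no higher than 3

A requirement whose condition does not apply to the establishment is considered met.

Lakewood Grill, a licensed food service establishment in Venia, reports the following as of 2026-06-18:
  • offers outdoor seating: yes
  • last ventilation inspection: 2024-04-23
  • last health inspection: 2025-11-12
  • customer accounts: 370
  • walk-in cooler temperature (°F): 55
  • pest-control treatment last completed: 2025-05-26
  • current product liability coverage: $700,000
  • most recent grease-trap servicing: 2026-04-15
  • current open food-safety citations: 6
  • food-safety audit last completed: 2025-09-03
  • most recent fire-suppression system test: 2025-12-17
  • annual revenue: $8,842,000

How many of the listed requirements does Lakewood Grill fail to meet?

1. walk-in cooler temperature (°F) 55 > 36 → not met
2. product liability coverage $700,000 < $775,000 → not met
3. health inspection 218 days ago vs limit 180 → not met
4. condition 'offers outdoor seating' holds; fire-suppression system test 183 days ago vs limit 180 → not met
5. grease-trap servicing 64 days ago vs limit 60 → not met
6. food-safety audit 288 days ago vs limit 270 → not met
7. ventilation inspection 786 days ago vs limit 730 → not met
8. pest-control treatment 388 days ago vs limit 365 → not met
9. open food-safety citations 6 > 3 → not met
Not met: 9 of 9

9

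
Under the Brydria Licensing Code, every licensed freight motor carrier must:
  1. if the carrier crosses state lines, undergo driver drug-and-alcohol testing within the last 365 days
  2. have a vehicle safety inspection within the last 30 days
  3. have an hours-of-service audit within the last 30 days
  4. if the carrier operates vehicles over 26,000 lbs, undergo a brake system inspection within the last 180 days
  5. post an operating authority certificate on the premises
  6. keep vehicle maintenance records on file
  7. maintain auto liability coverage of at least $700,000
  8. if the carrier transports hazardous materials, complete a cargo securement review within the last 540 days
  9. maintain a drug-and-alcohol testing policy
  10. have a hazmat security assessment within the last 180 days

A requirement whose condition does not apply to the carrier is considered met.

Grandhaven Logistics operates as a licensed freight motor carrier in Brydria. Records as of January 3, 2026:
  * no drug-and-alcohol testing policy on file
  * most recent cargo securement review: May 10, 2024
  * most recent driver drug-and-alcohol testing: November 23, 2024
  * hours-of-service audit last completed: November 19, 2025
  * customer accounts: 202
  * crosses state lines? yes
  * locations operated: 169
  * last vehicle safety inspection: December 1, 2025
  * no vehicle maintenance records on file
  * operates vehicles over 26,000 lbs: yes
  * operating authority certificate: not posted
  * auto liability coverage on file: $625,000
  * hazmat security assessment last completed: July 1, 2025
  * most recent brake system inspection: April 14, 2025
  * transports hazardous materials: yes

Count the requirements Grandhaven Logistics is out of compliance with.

10

1. condition 'crosses state lines' holds; driver drug-and-alcohol testing 406 days ago vs limit 365 → not met
2. vehicle safety inspection 33 days ago vs limit 30 → not met
3. hours-of-service audit 45 days ago vs limit 30 → not met
4. condition 'operates vehicles over 26,000 lbs' holds; brake system inspection 264 days ago vs limit 180 → not met
5. operating authority certificate absent → not met
6. vehicle maintenance records absent → not met
7. auto liability coverage $625,000 < $700,000 → not met
8. condition 'transports hazardous materials' holds; cargo securement review 603 days ago vs limit 540 → not met
9. drug-and-alcohol testing policy absent → not met
10. hazmat security assessment 186 days ago vs limit 180 → not met
Not met: 10 of 10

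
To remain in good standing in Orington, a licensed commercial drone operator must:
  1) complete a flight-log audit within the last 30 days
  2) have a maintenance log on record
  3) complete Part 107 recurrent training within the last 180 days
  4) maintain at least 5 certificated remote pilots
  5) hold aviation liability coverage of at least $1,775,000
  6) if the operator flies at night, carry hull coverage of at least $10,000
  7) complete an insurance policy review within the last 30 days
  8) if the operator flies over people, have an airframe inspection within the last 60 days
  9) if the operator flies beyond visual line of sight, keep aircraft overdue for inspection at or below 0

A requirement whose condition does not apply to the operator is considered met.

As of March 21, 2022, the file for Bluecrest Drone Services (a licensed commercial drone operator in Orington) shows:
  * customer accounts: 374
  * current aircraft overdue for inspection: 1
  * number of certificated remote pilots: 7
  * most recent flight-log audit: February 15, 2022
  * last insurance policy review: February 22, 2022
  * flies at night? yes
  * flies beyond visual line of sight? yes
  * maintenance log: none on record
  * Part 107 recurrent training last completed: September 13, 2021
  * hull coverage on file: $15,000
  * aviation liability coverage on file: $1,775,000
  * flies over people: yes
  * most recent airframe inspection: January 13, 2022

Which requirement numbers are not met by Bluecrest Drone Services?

1. flight-log audit 34 days ago vs limit 30 → not met
2. maintenance log absent → not met
3. Part 107 recurrent training 189 days ago vs limit 180 → not met
4. certificated remote pilots 7 ≥ 5 → met
5. aviation liability coverage $1,775,000 ≥ $1,775,000 → met
6. condition 'flies at night' holds; hull coverage $15,000 ≥ $10,000 → met
7. insurance policy review 27 days ago vs limit 30 → met
8. condition 'flies over people' holds; airframe inspection 67 days ago vs limit 60 → not met
9. condition 'flies beyond visual line of sight' holds; aircraft overdue for inspection 1 > 0 → not met
Not met: 1, 2, 3, 8, 9

1, 2, 3, 8, 9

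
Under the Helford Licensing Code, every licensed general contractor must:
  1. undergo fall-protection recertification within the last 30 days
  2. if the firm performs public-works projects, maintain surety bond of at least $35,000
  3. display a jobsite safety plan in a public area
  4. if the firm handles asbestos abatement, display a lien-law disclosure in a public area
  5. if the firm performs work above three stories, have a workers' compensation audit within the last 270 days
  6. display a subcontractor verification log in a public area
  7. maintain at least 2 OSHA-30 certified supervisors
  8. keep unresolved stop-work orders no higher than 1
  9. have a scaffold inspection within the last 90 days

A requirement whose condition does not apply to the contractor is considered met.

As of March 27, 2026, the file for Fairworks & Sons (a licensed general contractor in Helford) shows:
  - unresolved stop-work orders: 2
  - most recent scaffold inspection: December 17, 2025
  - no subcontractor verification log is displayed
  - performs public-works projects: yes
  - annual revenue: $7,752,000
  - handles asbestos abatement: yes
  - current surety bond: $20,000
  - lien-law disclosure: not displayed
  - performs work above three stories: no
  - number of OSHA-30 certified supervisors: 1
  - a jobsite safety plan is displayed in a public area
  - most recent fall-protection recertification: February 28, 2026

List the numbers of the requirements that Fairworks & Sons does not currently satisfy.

1. fall-protection recertification 27 days ago vs limit 30 → met
2. condition 'performs public-works projects' holds; surety bond $20,000 < $35,000 → not met
3. jobsite safety plan present → met
4. condition 'handles asbestos abatement' holds; lien-law disclosure absent → not met
5. condition 'performs work above three stories' does not hold → requirement n/a → met
6. subcontractor verification log absent → not met
7. OSHA-30 certified supervisors 1 < 2 → not met
8. unresolved stop-work orders 2 > 1 → not met
9. scaffold inspection 100 days ago vs limit 90 → not met
Not met: 2, 4, 6, 7, 8, 9

2, 4, 6, 7, 8, 9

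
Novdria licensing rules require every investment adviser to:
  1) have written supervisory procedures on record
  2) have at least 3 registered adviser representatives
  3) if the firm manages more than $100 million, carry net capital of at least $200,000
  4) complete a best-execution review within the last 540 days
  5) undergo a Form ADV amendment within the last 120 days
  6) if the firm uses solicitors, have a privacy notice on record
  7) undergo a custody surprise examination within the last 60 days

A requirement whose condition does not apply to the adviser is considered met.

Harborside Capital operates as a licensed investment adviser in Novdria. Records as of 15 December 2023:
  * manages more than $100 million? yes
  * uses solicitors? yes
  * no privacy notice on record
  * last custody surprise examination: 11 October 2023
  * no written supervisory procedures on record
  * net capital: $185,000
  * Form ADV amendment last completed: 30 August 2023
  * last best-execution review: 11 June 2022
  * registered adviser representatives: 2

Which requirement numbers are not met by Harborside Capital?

1, 2, 3, 4, 6, 7

1. written supervisory procedures absent → not met
2. registered adviser representatives 2 < 3 → not met
3. condition 'manages more than $100 million' holds; net capital $185,000 < $200,000 → not met
4. best-execution review 552 days ago vs limit 540 → not met
5. Form ADV amendment 107 days ago vs limit 120 → met
6. condition 'uses solicitors' holds; privacy notice absent → not met
7. custody surprise examination 65 days ago vs limit 60 → not met
Not met: 1, 2, 3, 4, 6, 7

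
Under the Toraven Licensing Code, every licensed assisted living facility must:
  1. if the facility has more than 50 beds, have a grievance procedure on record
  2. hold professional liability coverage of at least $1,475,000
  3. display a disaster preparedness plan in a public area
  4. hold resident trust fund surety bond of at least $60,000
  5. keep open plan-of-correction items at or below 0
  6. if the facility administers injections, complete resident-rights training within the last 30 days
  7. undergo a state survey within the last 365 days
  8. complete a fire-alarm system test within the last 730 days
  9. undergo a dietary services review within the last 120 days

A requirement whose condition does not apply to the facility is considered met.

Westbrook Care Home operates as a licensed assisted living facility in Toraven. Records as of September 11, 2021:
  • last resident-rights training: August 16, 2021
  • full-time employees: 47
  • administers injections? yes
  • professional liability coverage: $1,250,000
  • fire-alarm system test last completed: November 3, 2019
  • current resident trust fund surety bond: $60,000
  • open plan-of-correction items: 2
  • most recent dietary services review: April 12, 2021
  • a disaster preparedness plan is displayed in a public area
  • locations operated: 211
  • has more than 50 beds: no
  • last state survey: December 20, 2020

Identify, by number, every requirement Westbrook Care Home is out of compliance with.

2, 5, 9

1. condition 'has more than 50 beds' does not hold → requirement n/a → met
2. professional liability coverage $1,250,000 < $1,475,000 → not met
3. disaster preparedness plan present → met
4. resident trust fund surety bond $60,000 ≥ $60,000 → met
5. open plan-of-correction items 2 > 0 → not met
6. condition 'administers injections' holds; resident-rights training 26 days ago vs limit 30 → met
7. state survey 265 days ago vs limit 365 → met
8. fire-alarm system test 678 days ago vs limit 730 → met
9. dietary services review 152 days ago vs limit 120 → not met
Not met: 2, 5, 9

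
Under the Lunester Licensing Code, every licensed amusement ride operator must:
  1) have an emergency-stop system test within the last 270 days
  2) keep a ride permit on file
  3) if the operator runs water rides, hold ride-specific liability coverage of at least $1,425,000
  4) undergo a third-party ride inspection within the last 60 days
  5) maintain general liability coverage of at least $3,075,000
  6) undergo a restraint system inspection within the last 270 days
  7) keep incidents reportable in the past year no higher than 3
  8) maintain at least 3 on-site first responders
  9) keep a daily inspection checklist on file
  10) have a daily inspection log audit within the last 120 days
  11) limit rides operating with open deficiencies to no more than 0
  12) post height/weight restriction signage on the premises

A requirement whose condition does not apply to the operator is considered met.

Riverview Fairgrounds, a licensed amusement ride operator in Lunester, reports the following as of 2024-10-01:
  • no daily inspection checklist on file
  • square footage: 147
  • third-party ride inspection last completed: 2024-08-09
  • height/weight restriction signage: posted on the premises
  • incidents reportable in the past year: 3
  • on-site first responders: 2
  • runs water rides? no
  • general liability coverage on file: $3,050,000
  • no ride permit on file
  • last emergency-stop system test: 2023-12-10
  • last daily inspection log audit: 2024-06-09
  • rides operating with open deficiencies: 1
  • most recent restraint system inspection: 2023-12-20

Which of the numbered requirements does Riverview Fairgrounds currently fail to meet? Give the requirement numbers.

1, 2, 5, 6, 8, 9, 11

1. emergency-stop system test 296 days ago vs limit 270 → not met
2. ride permit absent → not met
3. condition 'runs water rides' does not hold → requirement n/a → met
4. third-party ride inspection 53 days ago vs limit 60 → met
5. general liability coverage $3,050,000 < $3,075,000 → not met
6. restraint system inspection 286 days ago vs limit 270 → not met
7. incidents reportable in the past year 3 ≤ 3 → met
8. on-site first responders 2 < 3 → not met
9. daily inspection checklist absent → not met
10. daily inspection log audit 114 days ago vs limit 120 → met
11. rides operating with open deficiencies 1 > 0 → not met
12. height/weight restriction signage present → met
Not met: 1, 2, 5, 6, 8, 9, 11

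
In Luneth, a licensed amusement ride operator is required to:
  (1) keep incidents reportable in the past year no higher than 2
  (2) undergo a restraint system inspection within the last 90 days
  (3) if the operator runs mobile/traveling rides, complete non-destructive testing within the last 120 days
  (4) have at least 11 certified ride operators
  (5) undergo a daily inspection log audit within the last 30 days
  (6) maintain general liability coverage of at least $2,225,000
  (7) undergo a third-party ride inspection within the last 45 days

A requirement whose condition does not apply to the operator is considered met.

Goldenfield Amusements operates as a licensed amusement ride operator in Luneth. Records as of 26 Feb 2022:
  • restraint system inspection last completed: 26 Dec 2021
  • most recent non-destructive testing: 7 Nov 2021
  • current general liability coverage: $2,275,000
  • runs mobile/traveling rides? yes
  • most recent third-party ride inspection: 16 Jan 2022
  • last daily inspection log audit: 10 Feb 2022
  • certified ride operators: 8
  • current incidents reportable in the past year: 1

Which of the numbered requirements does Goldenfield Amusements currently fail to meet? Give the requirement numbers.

4

1. incidents reportable in the past year 1 ≤ 2 → met
2. restraint system inspection 62 days ago vs limit 90 → met
3. condition 'runs mobile/traveling rides' holds; non-destructive testing 111 days ago vs limit 120 → met
4. certified ride operators 8 < 11 → not met
5. daily inspection log audit 16 days ago vs limit 30 → met
6. general liability coverage $2,275,000 ≥ $2,225,000 → met
7. third-party ride inspection 41 days ago vs limit 45 → met
Not met: 4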